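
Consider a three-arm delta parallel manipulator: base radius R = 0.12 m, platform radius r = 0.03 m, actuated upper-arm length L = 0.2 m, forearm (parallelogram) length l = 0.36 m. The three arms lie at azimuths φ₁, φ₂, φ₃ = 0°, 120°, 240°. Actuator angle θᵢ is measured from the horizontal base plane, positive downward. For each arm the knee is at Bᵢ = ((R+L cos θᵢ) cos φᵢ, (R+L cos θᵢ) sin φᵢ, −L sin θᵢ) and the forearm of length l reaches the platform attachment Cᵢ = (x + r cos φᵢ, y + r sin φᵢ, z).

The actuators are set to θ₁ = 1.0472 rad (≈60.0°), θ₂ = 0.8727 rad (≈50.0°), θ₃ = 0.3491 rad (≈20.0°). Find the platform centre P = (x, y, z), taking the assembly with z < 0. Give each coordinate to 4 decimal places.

φ1=0.0°: virtual centre (0.1900, 0.0000, -0.1732), radius l
arm 2 at φ=120.0°: ρ2 = 0.2186;  O2 = (-0.1093, 0.1893, -0.1532)
arm 3 at φ=240.0°: ρ3 = 0.2779;  O3 = (-0.1390, -0.2407, -0.0684)
eliminate P² terms by subtracting sphere 1 from 2 and 3
[-0.5986 0.3785 0.0400]·P = 0.0051;  [-0.6579 -0.4814 0.2096]·P = 0.0158
Cramer: x(z) = -0.0158+0.1835z;  y(z) = -0.0113+0.1846z
quadratic in z: (1.0677)z²+(0.2667)z+(-0.0571)=0, √Δ=0.5614 → z ∈ {-0.3878, 0.1380}; z = -0.3878 (taking z<0)
x = -0.0869, y = -0.0829

(-0.0869, -0.0829, -0.3878)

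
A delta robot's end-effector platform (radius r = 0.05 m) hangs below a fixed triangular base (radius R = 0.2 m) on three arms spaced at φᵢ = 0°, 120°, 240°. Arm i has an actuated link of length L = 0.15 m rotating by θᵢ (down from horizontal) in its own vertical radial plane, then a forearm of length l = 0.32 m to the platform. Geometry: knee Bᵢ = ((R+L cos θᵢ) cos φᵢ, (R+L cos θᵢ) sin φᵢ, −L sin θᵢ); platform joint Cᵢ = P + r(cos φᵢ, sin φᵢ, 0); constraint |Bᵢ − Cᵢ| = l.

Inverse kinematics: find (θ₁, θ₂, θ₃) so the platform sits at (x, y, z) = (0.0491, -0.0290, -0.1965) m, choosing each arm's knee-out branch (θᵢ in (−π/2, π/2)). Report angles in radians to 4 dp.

θ₁ = 0.0001, θ₂ = 0.7858, θ₃ = 0.4365

rotate P by −φ1: (0.0491, -0.0290, -0.1965)
  A cos θ + B sin θ = C:  0.1009·cos θ + -0.1965·sin θ = 0.1009
  γ=atan2(-0.1965,0.1009)=-1.0964;  ψ=arccos(0.4567)=1.0965;  θ1=γ+ψ≈0.0001
arm 2 (φ=120.0°): x'=-0.0497, y'=-0.0280
  A=0.1997, B=-0.1965, C=(l²−L²−A²−y'²−z²)/(2L)=0.0021
  γ=atan2(-0.1965,0.1997)=-0.7774;  ψ=arccos(0.0076)=1.5632;  θ2=γ+ψ≈0.7858
φ3=240.0° → target in arm frame (0.0006, 0.0570)
  A=0.1494, B=-0.1965, C=(l²−L²−A²−y'²−z²)/(2L)=0.0524
  γ=atan2(-0.1965,0.1494)=-0.9206;  ψ=arccos(0.2121)=1.3571;  θ3=γ+ψ≈0.4365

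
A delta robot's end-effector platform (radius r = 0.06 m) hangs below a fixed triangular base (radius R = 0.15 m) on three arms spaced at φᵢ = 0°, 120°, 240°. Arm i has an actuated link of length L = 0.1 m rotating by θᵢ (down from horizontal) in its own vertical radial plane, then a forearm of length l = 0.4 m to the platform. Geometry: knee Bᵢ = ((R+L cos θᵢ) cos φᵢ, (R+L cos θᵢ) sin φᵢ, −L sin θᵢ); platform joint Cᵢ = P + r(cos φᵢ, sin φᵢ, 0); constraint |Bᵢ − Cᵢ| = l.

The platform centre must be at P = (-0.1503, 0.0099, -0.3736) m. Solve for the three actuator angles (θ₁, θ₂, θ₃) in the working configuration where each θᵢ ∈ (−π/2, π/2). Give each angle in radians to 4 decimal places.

θ₁ = 1.1346, θ₂ = 0.0877, θ₃ = 0.1748

arm 1 (φ=0.0°): x'=-0.1503, y'=0.0099
  A cos θ + B sin θ = C:  0.2403·cos θ + -0.3736·sin θ = -0.2371
  √(A²+B²)=0.4442;  θ1 = -0.9992+2.1338 ≈ 1.1346
rotate P by −φ2: (0.0837, 0.1252, -0.3736)
  e−x'=0.0063;  (l²−L²−(e−x')²−y'²−z²)/2L = -0.0265
  γ=atan2(-0.3736,0.0063)=-1.5540;  ψ=arccos(-0.0709)=1.6417;  θ2=γ+ψ≈0.0877
rotate P by −φ3: (0.0666, -0.1351, -0.3736)
  A=0.0234, B=-0.3736, C=(l²−L²−A²−y'²−z²)/(2L)=-0.0419
  θ3 = atan2(B,A) + arccos(C/0.3743) = 0.1748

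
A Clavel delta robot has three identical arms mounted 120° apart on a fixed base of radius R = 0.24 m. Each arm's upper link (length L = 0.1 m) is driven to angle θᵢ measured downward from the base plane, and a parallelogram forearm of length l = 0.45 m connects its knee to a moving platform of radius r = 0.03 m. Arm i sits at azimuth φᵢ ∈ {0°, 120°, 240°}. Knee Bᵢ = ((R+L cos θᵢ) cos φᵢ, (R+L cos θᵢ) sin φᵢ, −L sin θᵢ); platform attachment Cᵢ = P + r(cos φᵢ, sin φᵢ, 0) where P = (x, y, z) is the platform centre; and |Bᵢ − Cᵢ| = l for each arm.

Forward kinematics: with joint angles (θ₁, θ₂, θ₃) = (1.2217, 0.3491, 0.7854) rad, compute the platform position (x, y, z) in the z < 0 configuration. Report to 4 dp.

arm 1 at φ=0.0°: (R−r)+L cos θ1 = 0.2442;  O1 = (0.2442, 0.0000, -0.0940)
O2 = (0.3040·cos120.0°, 0.3040·sin120.0°, -0.0342) = (-0.1520, 0.2632, -0.0342)
arm 3 at φ=240.0°: (R−r)+L cos θ3 = 0.2807;  O3 = (-0.1404, -0.2431, -0.0707)
|O₂|²−|O₁|² = 0.0251;  |O₃|²−|O₁|² = 0.0153
plane₁₂: -0.7924x+0.5265y+0.1195z = 0.0251
Cramer: x(z) = -0.0257+0.1045z;  y(z) = 0.0091-0.0697z
into |P−O₁|² = l²: 1.0158z² + 0.1303z + -0.1208 = 0;  Δ = 0.5076;  z = -0.4148 or 0.2866 → z<0 root = -0.4148
x = -0.0690, y = 0.0380

(-0.0690, 0.0380, -0.4148)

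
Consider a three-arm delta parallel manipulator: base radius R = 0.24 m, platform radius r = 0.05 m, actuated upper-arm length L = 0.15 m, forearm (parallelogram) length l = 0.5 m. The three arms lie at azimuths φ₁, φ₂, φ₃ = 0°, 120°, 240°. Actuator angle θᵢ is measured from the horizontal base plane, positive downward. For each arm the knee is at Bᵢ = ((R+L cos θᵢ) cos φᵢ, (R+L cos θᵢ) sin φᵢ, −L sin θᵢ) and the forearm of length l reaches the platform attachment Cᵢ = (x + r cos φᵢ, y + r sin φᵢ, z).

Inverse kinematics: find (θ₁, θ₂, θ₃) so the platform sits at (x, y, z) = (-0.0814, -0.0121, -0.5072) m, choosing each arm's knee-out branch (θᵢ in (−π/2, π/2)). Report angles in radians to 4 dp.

rotate P by −φ1: (-0.0814, -0.0121, -0.5072)
  A=0.2714, B=-0.5072, C=(l²−L²−A²−y'²−z²)/(2L)=-0.3452
  √(A²+B²)=0.5752;  θ1 = -1.0795+2.2144 ≈ 1.1349
arm 2 (φ=120.0°): x'=0.0302, y'=0.0765
  e−x'=0.1598;  (l²−L²−(e−x')²−y'²−z²)/2L = -0.2038
  γ=atan2(-0.5072,0.1598)=-1.2656;  ψ=arccos(-0.3832)=1.9641;  θ2=γ+ψ≈0.6985
arm 3 (φ=240.0°): x'=0.0512, y'=-0.0644
  A cos θ + B sin θ = C:  0.1388·cos θ + -0.5072·sin θ = -0.1773
  √(A²+B²)=0.5259;  θ3 = -1.3036+1.9146 ≈ 0.6110

θ₁ = 1.1349, θ₂ = 0.6985, θ₃ = 0.6110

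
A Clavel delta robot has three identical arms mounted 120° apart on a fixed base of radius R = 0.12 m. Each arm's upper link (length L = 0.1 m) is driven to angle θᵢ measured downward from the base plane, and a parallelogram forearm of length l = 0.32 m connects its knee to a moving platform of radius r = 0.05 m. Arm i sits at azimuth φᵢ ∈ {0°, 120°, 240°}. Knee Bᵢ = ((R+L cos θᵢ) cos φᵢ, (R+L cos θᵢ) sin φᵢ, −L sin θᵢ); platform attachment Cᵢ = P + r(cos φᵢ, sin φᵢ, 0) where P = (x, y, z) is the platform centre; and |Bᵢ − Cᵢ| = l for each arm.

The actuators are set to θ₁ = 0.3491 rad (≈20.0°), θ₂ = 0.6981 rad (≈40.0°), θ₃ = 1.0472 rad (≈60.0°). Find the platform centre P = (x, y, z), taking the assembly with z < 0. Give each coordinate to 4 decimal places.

(0.0719, 0.0448, -0.3374)

S1 = (0.1640·cos0.0°, 0.1640·sin0.0°, -0.0342) = (0.1640, 0.0000, -0.0342)
S2 = (0.1466·cos120.0°, 0.1466·sin120.0°, -0.0643) = (-0.0733, 0.1270, -0.0643)
arm 3 at φ=240.0°: ρ3 = 0.1200;  S3 = (-0.0600, -0.1039, -0.0866)
|S₂|²−|S₁|² = -0.0024;  |S₃|²−|S₁|² = -0.0062
linear system: -0.4745x+0.2539y = -0.0024−-0.0601z; -0.4479x+-0.2078y = -0.0062−-0.1048z
det = 0.2124;  x = 0.0097+-0.1842z,  y = 0.0086+-0.1073z
quadratic in z: (1.0454)z²+(0.1234)z+(-0.0774)=0, √Δ=0.5820 → z ∈ {-0.3374, 0.2194}; z = -0.3374 (taking z<0)
x = 0.0719, y = 0.0448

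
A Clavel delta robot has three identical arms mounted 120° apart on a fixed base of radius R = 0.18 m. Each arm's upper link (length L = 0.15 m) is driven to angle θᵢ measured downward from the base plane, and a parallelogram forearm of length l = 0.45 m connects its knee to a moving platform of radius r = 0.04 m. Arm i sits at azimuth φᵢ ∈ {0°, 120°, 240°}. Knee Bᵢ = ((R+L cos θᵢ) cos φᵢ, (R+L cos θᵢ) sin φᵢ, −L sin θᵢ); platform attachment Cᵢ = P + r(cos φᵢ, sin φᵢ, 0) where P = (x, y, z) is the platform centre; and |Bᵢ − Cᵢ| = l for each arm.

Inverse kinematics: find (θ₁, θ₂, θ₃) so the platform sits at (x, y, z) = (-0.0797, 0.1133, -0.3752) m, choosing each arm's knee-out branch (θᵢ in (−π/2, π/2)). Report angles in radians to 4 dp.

θ₁ = 0.6983, θ₂ = -0.3490, θ₃ = 0.6112

rotate P by −φ1: (-0.0797, 0.1133, -0.3752)
  A=0.2197, B=-0.3752, C=(l²−L²−A²−y'²−z²)/(2L)=-0.0729
  θ1 = atan2(B,A) + arccos(C/0.4348) = 0.6983
arm 2 (φ=120.0°): x'=0.1380, y'=0.0124
  A=0.0020, B=-0.3752, C=(l²−L²−A²−y'²−z²)/(2L)=0.1302
  θ2 = atan2(B,A) + arccos(C/0.3752) = -0.3490
rotate P by −φ3: (-0.0583, -0.1257, -0.3752)
  e−x'=0.1983;  (l²−L²−(e−x')²−y'²−z²)/2L = -0.0529
  γ=atan2(-0.3752,0.1983)=-1.0847;  ψ=arccos(-0.1247)=1.6959;  θ3=γ+ψ≈0.6112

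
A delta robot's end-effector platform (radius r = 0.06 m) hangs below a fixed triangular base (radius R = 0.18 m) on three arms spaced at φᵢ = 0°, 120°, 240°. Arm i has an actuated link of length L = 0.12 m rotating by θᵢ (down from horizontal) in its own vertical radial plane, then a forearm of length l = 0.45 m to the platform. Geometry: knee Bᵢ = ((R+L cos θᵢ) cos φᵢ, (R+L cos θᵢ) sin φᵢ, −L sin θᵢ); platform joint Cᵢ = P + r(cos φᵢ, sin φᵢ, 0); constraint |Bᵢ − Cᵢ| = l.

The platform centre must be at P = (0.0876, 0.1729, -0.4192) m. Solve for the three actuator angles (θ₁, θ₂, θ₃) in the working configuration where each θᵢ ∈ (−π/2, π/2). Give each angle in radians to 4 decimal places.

φ1=0.0° → target in arm frame (0.0876, 0.1729)
  A=0.0324, B=-0.4192, C=(l²−L²−A²−y'²−z²)/(2L)=-0.0774
  γ=atan2(-0.4192,0.0324)=-1.4937;  ψ=arccos(-0.1841)=1.7559;  θ1=γ+ψ≈0.2622
φ2=120.0° → target in arm frame (0.1059, -0.1623)
  e−x'=0.0141;  (l²−L²−(e−x')²−y'²−z²)/2L = -0.0591
  θ2 = atan2(B,A) + arccos(C/0.4194) = 0.1748
rotate P by −φ3: (-0.1935, -0.0106, -0.4192)
  A cos θ + B sin θ = C:  0.3135·cos θ + -0.4192·sin θ = -0.3585
  √(A²+B²)=0.5235;  θ3 = -0.9286+2.3252 ≈ 1.3966

θ₁ = 0.2622, θ₂ = 0.1748, θ₃ = 1.3966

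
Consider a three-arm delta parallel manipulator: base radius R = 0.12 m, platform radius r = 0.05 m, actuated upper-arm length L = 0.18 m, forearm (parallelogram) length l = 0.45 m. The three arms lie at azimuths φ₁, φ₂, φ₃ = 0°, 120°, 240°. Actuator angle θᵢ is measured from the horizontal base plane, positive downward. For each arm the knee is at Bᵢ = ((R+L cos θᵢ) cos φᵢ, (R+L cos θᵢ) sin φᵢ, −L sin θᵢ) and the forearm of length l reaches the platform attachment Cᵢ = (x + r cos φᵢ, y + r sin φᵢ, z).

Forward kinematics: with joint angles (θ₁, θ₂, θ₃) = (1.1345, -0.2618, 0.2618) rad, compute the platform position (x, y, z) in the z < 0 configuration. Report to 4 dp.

φ1=0.0°: virtual centre (0.1461, 0.0000, -0.1631), radius l
φ2=120.0°: virtual centre (-0.1219, 0.2112, 0.0466), radius l
O3 = (0.2439·cos240.0°, 0.2439·sin240.0°, -0.0466) = (-0.1219, -0.2112, -0.0466)
|O₂|²−|O₁|² = 0.0137;  |O₃|²−|O₁|² = 0.0137
[-0.5360 0.4224 0.4195]·P = 0.0137;  [-0.5360 -0.4224 0.2331]·P = 0.0137
det = 0.4528;  x = -0.0255+0.6087z,  y = 0.0000+-0.2206z
into |P−O₁|² = l²: 1.4192z² + 0.1173z + -0.1464 = 0;  Δ = 0.8451;  z = -0.3652 or 0.2825 → z<0 root = -0.3652
x = -0.2479, y = 0.0806

(-0.2479, 0.0806, -0.3652)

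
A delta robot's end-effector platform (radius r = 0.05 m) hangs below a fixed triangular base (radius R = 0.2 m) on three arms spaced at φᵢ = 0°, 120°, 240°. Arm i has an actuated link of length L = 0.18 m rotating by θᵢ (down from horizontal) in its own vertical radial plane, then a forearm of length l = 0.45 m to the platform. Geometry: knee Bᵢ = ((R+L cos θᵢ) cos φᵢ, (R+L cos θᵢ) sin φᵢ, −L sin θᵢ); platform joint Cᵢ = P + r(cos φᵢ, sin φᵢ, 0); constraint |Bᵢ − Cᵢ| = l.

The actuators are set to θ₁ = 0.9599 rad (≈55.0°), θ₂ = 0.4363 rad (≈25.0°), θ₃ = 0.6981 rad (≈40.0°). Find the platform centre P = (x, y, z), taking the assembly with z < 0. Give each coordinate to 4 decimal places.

φ1=0.0°: virtual centre (0.2532, 0.0000, -0.1474), radius l
O2 = (0.3131·cos120.0°, 0.3131·sin120.0°, -0.0761) = (-0.1566, 0.2712, -0.0761)
O3 = (0.2879·cos240.0°, 0.2879·sin240.0°, -0.1157) = (-0.1439, -0.2493, -0.1157)
subtract pairs → two planes through P
plane₁₂: -0.8196x+0.5424y+0.1428z = 0.0180
Cramer: x(z) = -0.0174+0.1258z;  y(z) = 0.0069-0.0731z
quadratic in z: (1.0212)z²+(0.2258)z+(-0.1075)=0, √Δ=0.7000 → z ∈ {-0.4533, 0.2322}; z = -0.4533 (taking z<0)
x = -0.0744, y = 0.0400

(-0.0744, 0.0400, -0.4533)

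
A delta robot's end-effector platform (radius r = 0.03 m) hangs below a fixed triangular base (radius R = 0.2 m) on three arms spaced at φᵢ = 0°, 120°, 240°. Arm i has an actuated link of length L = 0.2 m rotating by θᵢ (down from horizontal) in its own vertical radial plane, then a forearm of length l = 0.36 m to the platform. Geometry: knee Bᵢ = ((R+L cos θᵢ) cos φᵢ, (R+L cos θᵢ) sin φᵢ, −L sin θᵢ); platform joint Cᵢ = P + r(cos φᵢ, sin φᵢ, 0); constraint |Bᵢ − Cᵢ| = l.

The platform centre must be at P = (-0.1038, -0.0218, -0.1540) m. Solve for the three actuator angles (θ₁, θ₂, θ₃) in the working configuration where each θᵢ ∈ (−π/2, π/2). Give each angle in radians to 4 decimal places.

rotate P by −φ1: (-0.1038, -0.0218, -0.1540)
  A cos θ + B sin θ = C:  0.2738·cos θ + -0.1540·sin θ = -0.0239
  θ1 = atan2(B,A) + arccos(C/0.3141) = 1.1346
arm 2 (φ=120.0°): x'=0.0330, y'=0.1008
  A=0.1370, B=-0.1540, C=(l²−L²−A²−y'²−z²)/(2L)=0.0924
  γ=atan2(-0.1540,0.1370)=-0.8438;  ψ=arccos(0.4483)=1.1059;  θ2=γ+ψ≈0.2621
arm 3 (φ=240.0°): x'=0.0708, y'=-0.0790
  e−x'=0.0992;  (l²−L²−(e−x')²−y'²−z²)/2L = 0.1245
  √(A²+B²)=0.1832;  θ3 = -0.9984+0.8236 ≈ -0.1749

θ₁ = 1.1346, θ₂ = 0.2621, θ₃ = -0.1749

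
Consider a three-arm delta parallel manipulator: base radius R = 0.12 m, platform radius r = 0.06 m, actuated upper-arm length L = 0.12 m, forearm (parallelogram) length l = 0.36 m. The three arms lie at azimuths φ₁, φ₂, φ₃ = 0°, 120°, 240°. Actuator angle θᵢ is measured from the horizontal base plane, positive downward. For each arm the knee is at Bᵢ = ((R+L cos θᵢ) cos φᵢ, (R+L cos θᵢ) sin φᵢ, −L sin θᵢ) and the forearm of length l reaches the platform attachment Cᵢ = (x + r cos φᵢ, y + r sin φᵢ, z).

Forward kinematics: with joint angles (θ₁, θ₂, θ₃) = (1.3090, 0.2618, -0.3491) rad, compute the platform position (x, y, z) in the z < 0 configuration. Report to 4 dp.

arm 1 at φ=0.0°: (R−r)+L cos θ1 = 0.0911;  O1 = (0.0911, 0.0000, -0.1159)
O2 = (0.1759·cos120.0°, 0.1759·sin120.0°, -0.0311) = (-0.0880, 0.1523, -0.0311)
arm 3 at φ=240.0°: (R−r)+L cos θ3 = 0.1728;  O3 = (-0.0864, -0.1496, 0.0410)
eliminate P² terms by subtracting sphere 1 from 2 and 3
[-0.3580 0.3047 0.1697]·P = 0.0102;  [-0.3549 -0.2992 0.3139]·P = 0.0098
det = 0.2153;  x = -0.0280+0.6802z,  y = 0.0005+0.2423z
quadratic in z: (1.5214)z²+(0.0700)z+(-0.1020)=0, √Δ=0.7909 → z ∈ {-0.2829, 0.2369}; z = -0.2829 (taking z<0)
x = -0.2205, y = -0.0681

(-0.2205, -0.0681, -0.2829)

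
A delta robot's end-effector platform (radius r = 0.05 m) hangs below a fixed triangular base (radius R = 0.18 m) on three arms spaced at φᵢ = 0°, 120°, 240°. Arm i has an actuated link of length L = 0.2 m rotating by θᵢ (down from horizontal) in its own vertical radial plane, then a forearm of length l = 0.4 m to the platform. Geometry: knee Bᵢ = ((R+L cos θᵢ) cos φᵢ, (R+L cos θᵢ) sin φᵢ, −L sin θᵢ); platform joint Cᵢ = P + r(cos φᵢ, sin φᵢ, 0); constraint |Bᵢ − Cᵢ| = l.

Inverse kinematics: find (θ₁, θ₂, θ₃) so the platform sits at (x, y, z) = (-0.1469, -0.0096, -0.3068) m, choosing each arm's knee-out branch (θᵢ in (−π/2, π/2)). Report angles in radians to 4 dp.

θ₁ = 1.0472, θ₂ = 0.1746, θ₃ = 0.0870

φ1=0.0° → target in arm frame (-0.1469, -0.0096)
  A=0.2769, B=-0.3068, C=(l²−L²−A²−y'²−z²)/(2L)=-0.1272
  γ=atan2(-0.3068,0.2769)=-0.8366;  ψ=arccos(-0.3079)=1.8837;  θ1=γ+ψ≈1.0472
φ2=120.0° → target in arm frame (0.0651, 0.1320)
  e−x'=0.0649;  (l²−L²−(e−x')²−y'²−z²)/2L = 0.0106
  √(A²+B²)=0.3136;  θ2 = -1.3624+1.5370 ≈ 0.1746
arm 3 (φ=240.0°): x'=0.0818, y'=-0.1224
  A cos θ + B sin θ = C:  0.0482·cos θ + -0.3068·sin θ = 0.0214
  θ3 = atan2(B,A) + arccos(C/0.3106) = 0.0870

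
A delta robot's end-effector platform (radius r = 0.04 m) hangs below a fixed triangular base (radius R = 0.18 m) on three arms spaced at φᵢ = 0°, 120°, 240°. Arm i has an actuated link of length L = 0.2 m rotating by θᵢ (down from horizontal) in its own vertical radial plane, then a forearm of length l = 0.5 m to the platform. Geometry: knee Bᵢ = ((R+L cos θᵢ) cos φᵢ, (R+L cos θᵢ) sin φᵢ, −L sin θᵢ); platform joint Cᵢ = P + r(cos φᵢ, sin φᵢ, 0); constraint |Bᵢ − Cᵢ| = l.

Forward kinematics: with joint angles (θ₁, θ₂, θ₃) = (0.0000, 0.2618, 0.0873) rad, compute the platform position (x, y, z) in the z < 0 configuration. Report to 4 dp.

(0.0277, -0.0246, -0.3897)

centre 1 = (0.3400·cos0.0°, 0.3400·sin0.0°, 0.0000) = (0.3400, 0.0000, 0.0000)
φ2=120.0°: virtual centre (-0.1666, 0.2885, -0.0518), radius l
arm 3 at φ=240.0°: (R−r)+L cos θ3 = 0.3392;  centre 3 = (-0.1696, -0.2938, -0.0174)
subtract pairs → two planes through P
plane₁₂: -1.0132x+0.5771y+-0.1035z = -0.0019
Cramer: x(z) = 0.0011-0.0684z;  y(z) = -0.0015+0.0593z
quadratic in z: (1.0082)z²+(0.0462)z+(-0.1351)=0, √Δ=0.7396 → z ∈ {-0.3897, 0.3439}; z = -0.3897 (taking z<0)
x = 0.0277, y = -0.0246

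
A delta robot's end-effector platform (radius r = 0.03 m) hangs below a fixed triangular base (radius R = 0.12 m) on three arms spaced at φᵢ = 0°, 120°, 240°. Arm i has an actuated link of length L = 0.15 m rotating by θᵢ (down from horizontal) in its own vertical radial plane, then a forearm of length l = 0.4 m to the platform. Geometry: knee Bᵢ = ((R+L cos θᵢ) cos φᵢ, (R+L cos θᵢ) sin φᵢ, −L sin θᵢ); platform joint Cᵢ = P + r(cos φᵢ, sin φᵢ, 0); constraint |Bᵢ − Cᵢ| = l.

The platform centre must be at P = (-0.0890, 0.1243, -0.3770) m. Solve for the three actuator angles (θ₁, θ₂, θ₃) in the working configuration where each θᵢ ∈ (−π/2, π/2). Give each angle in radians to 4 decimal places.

φ1=0.0° → target in arm frame (-0.0890, 0.1243)
  A cos θ + B sin θ = C:  0.1790·cos θ + -0.3770·sin θ = -0.1737
  γ=atan2(-0.3770,0.1790)=-1.1275;  ψ=arccos(-0.4163)=2.0002;  θ1=γ+ψ≈0.8727
arm 2 (φ=120.0°): x'=0.1521, y'=0.0149
  e−x'=-0.0621;  (l²−L²−(e−x')²−y'²−z²)/2L = -0.0290
  √(A²+B²)=0.3821;  θ2 = -1.7342+1.6469 ≈ -0.0873
φ3=240.0° → target in arm frame (-0.0631, -0.1392)
  A cos θ + B sin θ = C:  0.1531·cos θ + -0.3770·sin θ = -0.1582
  θ3 = atan2(B,A) + arccos(C/0.4069) = 0.7852

θ₁ = 0.8727, θ₂ = -0.0873, θ₃ = 0.7852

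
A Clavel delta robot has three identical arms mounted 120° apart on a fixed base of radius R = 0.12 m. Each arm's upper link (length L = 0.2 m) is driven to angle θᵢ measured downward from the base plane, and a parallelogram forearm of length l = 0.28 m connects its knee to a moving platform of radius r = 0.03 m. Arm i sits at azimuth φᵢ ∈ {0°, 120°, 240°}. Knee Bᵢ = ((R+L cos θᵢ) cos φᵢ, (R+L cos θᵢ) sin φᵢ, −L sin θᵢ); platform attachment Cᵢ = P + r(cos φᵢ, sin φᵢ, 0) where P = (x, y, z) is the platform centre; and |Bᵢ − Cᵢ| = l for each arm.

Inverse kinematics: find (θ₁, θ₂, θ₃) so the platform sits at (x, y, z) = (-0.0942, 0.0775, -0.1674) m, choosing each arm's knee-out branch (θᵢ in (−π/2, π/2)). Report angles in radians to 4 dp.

θ₁ = 1.1346, θ₂ = -0.2615, θ₃ = 0.7851

φ1=0.0° → target in arm frame (-0.0942, 0.0775)
  A=0.1842, B=-0.1674, C=(l²−L²−A²−y'²−z²)/(2L)=-0.0739
  γ=atan2(-0.1674,0.1842)=-0.7377;  ψ=arccos(-0.2969)=1.8722;  θ1=γ+ψ≈1.1346
rotate P by −φ2: (0.1142, 0.0428, -0.1674)
  A cos θ + B sin θ = C:  -0.0242·cos θ + -0.1674·sin θ = 0.0199
  γ=atan2(-0.1674,-0.0242)=-1.7145;  ψ=arccos(0.1176)=1.4529;  θ2=γ+ψ≈-0.2615
φ3=240.0° → target in arm frame (-0.0200, -0.1203)
  e−x'=0.1100;  (l²−L²−(e−x')²−y'²−z²)/2L = -0.0405
  θ3 = atan2(B,A) + arccos(C/0.2003) = 0.7851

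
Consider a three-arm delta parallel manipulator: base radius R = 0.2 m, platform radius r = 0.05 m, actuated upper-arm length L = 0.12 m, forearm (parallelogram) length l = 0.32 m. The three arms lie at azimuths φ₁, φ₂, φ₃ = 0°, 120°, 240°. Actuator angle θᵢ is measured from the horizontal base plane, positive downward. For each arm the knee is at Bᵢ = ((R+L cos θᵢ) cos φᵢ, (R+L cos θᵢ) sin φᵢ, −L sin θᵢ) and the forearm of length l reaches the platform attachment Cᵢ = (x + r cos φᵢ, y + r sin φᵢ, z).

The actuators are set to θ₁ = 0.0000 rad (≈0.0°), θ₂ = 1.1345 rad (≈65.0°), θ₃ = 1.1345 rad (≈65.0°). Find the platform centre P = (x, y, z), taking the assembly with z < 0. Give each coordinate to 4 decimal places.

arm 1 at φ=0.0°: ρ1 = 0.2700;  centre 1 = (0.2700, 0.0000, 0.0000)
arm 2 at φ=120.0°: ρ2 = 0.2007;  centre 2 = (-0.1004, 0.1738, -0.1088)
arm 3 at φ=240.0°: ρ3 = 0.2007;  centre 3 = (-0.1004, -0.1738, -0.1088)
eliminate P² terms by subtracting sphere 1 from 2 and 3
linear system: -0.7407x+0.3476y = -0.0208−-0.2175z; -0.7407x+-0.3476y = -0.0208−-0.2175z
det = 0.5150;  x = 0.0281+-0.2937z,  y = 0.0000+0.0000z
into |P−centre ₁|² = l²: 1.0862z² + 0.1421z + -0.0439 = 0;  Δ = 0.2108;  z = -0.2767 or 0.1459 → z<0 root = -0.2767
x = 0.1093, y = 0.0000

(0.1093, 0.0000, -0.2767)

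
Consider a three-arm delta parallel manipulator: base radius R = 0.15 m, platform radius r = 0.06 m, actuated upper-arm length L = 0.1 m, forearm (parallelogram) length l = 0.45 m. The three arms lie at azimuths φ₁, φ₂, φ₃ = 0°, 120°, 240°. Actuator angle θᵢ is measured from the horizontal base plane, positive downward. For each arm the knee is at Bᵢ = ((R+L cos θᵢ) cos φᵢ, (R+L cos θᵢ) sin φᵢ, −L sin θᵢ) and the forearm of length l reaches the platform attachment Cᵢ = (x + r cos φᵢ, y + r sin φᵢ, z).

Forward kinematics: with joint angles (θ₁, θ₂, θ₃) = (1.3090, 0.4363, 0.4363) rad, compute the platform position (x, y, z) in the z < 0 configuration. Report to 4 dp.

(-0.1495, 0.0000, -0.4600)

φ1=0.0°: virtual centre (0.1159, 0.0000, -0.0966), radius l
φ2=120.0°: virtual centre (-0.0903, 0.1564, -0.0423), radius l
S3 = (0.1806·cos240.0°, 0.1806·sin240.0°, -0.0423) = (-0.0903, -0.1564, -0.0423)
subtract pairs → two planes through P
linear system: -0.4124x+0.3129y = 0.0117−0.1087z; -0.4124x+-0.3129y = 0.0117−0.1087z
Cramer: x(z) = -0.0283+0.2635z;  y(z) = 0.0000-0.0000z
into |P−S₁|² = l²: 1.0694z² + 0.1172z + -0.1724 = 0;  Δ = 0.7512;  z = -0.4600 or 0.3504 → z<0 root = -0.4600
x = -0.1495, y = 0.0000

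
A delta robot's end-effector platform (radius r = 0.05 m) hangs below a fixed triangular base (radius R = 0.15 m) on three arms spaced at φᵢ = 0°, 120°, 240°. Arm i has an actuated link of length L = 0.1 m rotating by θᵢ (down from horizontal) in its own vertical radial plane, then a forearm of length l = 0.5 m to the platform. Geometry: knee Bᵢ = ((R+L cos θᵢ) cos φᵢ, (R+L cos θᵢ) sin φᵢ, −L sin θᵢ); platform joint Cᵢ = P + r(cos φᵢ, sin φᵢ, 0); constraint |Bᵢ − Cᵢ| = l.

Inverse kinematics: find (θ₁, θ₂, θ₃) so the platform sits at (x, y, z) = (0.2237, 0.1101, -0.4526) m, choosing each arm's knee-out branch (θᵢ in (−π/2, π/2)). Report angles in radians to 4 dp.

rotate P by −φ1: (0.2237, 0.1101, -0.4526)
  e−x'=-0.1237;  (l²−L²−(e−x')²−y'²−z²)/2L = 0.0386
  γ=atan2(-0.4526,-0.1237)=-1.8376;  ψ=arccos(0.0824)=1.4883;  θ1=γ+ψ≈-0.3493
φ2=120.0° → target in arm frame (-0.0165, -0.2488)
  A cos θ + B sin θ = C:  0.1165·cos θ + -0.4526·sin θ = -0.2016
  γ=atan2(-0.4526,0.1165)=-1.3189;  ψ=arccos(-0.4313)=2.0167;  θ2=γ+ψ≈0.6978
rotate P by −φ3: (-0.2072, 0.1387, -0.4526)
  e−x'=0.3072;  (l²−L²−(e−x')²−y'²−z²)/2L = -0.3923
  γ=atan2(-0.4526,0.3072)=-0.9745;  ψ=arccos(-0.7171)=2.3704;  θ3=γ+ψ≈1.3959

θ₁ = -0.3493, θ₂ = 0.6978, θ₃ = 1.3959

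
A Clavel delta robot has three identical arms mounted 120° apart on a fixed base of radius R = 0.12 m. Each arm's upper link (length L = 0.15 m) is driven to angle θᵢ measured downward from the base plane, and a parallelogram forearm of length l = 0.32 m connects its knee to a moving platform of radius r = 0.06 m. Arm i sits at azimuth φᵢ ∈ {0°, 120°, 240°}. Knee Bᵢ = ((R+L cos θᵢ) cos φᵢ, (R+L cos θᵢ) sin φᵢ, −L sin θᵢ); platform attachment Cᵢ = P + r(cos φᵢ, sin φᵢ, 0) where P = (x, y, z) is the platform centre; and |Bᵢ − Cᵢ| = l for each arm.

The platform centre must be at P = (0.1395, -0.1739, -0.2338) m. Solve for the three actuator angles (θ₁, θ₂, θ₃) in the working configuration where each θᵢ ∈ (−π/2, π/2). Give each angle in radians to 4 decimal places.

rotate P by −φ1: (0.1395, -0.1739, -0.2338)
  A=-0.0795, B=-0.2338, C=(l²−L²−A²−y'²−z²)/(2L)=-0.0377
  √(A²+B²)=0.2469;  θ1 = -1.8986+1.7242 ≈ -0.1743
φ2=120.0° → target in arm frame (-0.2204, -0.0339)
  A=0.2804, B=-0.2338, C=(l²−L²−A²−y'²−z²)/(2L)=-0.1817
  γ=atan2(-0.2338,0.2804)=-0.6951;  ψ=arccos(-0.4977)=2.0918;  θ2=γ+ψ≈1.3966
arm 3 (φ=240.0°): x'=0.0809, y'=0.2078
  A cos θ + B sin θ = C:  -0.0209·cos θ + -0.2338·sin θ = -0.0612
  √(A²+B²)=0.2347;  θ3 = -1.6597+1.8346 ≈ 0.1748

θ₁ = -0.1743, θ₂ = 1.3966, θ₃ = 0.1748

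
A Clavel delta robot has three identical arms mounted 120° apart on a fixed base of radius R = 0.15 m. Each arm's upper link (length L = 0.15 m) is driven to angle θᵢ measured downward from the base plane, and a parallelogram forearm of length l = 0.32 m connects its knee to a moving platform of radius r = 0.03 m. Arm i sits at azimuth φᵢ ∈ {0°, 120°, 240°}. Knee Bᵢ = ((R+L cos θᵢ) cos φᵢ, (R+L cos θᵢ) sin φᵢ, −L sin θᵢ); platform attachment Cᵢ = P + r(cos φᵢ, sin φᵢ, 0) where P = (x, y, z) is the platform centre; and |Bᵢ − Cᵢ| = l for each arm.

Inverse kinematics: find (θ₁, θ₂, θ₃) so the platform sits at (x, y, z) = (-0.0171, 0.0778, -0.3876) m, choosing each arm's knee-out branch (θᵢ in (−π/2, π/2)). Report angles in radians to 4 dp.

arm 1 (φ=0.0°): x'=-0.0171, y'=0.0778
  A cos θ + B sin θ = C:  0.1371·cos θ + -0.3876·sin θ = -0.3173
  √(A²+B²)=0.4111;  θ1 = -1.2308+2.4523 ≈ 1.2215
φ2=120.0° → target in arm frame (0.0759, -0.0241)
  e−x'=0.0441;  (l²−L²−(e−x')²−y'²−z²)/2L = -0.2429
  γ=atan2(-0.3876,0.0441)=-1.4576;  ψ=arccos(-0.6225)=2.2428;  θ2=γ+ψ≈0.7852
arm 3 (φ=240.0°): x'=-0.0588, y'=-0.0537
  A=0.1788, B=-0.3876, C=(l²−L²−A²−y'²−z²)/(2L)=-0.3507
  θ3 = atan2(B,A) + arccos(C/0.4269) = 1.3963

θ₁ = 1.2215, θ₂ = 0.7852, θ₃ = 1.3963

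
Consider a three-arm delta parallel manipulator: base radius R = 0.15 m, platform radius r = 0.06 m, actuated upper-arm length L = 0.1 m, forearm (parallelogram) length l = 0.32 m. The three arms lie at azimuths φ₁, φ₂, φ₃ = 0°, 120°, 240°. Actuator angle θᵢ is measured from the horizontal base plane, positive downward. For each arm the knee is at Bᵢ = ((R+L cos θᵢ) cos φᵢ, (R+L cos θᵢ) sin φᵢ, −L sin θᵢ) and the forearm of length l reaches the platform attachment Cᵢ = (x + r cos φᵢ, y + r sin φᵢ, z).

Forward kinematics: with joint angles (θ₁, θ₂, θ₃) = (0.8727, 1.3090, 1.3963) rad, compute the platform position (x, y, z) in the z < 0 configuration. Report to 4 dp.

(0.0564, 0.0089, -0.3811)

O1 = (0.1543·cos0.0°, 0.1543·sin0.0°, -0.0766) = (0.1543, 0.0000, -0.0766)
φ2=120.0°: virtual centre (-0.0579, 0.1004, -0.0966), radius l
arm 3 at φ=240.0°: (R−r)+L cos θ3 = 0.1074;  O3 = (-0.0537, -0.0930, -0.0985)
|O₂|²−|O₁|² = -0.0069;  |O₃|²−|O₁|² = -0.0084
[-0.4244 0.2007 -0.0400]·P = -0.0069;  [-0.4159 -0.1860 -0.0437]·P = -0.0084
Cramer: x(z) = 0.0183-0.0998z;  y(z) = 0.0044-0.0120z
sphere 1 gives Az²+Bz+C=0 with A=1.0101, B=0.1802, C=-0.0780;  B²−4AC=0.3478;  roots -0.3811, 0.2027;  negative root z = -0.3811
x = 0.0564, y = 0.0089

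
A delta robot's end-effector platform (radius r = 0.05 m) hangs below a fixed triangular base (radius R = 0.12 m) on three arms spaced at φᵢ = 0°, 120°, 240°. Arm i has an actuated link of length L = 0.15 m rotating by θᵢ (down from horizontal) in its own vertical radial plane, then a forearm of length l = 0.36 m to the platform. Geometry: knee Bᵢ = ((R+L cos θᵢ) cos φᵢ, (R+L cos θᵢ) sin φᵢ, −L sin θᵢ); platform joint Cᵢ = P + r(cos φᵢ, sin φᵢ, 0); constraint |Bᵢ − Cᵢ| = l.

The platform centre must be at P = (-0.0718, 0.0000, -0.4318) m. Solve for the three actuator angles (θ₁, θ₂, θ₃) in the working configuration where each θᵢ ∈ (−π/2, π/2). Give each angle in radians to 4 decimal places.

θ₁ = 1.1348, θ₂ = 0.7856, θ₃ = 0.7856

φ1=0.0° → target in arm frame (-0.0718, 0.0000)
  e−x'=0.1418;  (l²−L²−(e−x')²−y'²−z²)/2L = -0.3315
  √(A²+B²)=0.4545;  θ1 = -1.2535+2.3883 ≈ 1.1348
φ2=120.0° → target in arm frame (0.0359, 0.0622)
  A=0.0341, B=-0.4318, C=(l²−L²−A²−y'²−z²)/(2L)=-0.2813
  √(A²+B²)=0.4331;  θ2 = -1.4920+2.2775 ≈ 0.7856
arm 3 (φ=240.0°): x'=0.0359, y'=-0.0622
  A cos θ + B sin θ = C:  0.0341·cos θ + -0.4318·sin θ = -0.2813
  √(A²+B²)=0.4331;  θ3 = -1.4920+2.2775 ≈ 0.7856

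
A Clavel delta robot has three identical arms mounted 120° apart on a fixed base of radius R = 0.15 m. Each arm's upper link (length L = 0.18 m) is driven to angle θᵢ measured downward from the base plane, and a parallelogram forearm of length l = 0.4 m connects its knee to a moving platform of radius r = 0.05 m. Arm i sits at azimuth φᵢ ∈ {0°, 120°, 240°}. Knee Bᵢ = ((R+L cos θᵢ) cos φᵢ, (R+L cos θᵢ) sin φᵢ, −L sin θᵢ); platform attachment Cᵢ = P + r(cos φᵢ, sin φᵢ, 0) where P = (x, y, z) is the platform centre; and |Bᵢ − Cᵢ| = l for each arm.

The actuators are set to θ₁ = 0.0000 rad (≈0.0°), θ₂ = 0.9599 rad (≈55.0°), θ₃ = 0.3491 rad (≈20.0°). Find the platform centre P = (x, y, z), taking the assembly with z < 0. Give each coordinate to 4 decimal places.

centre 1 = (0.2800·cos0.0°, 0.2800·sin0.0°, 0.0000) = (0.2800, 0.0000, 0.0000)
centre 2 = (0.2032·cos120.0°, 0.2032·sin120.0°, -0.1474) = (-0.1016, 0.1760, -0.1474)
φ3=240.0°: virtual centre (-0.1346, -0.2331, -0.0616), radius l
eliminate P² terms by subtracting sphere 1 from 2 and 3
linear system: -0.7632x+0.3520y = -0.0154−-0.2949z; -0.8291x+-0.4662y = -0.0022−-0.1231z
det = 0.6477;  x = 0.0122+-0.2792z,  y = -0.0171+0.2324z
quadratic in z: (1.1319)z²+(0.1416)z+(-0.0880)=0, √Δ=0.6469 → z ∈ {-0.3483, 0.2232}; z = -0.3483 (taking z<0)
x = 0.1095, y = -0.0980

(0.1095, -0.0980, -0.3483)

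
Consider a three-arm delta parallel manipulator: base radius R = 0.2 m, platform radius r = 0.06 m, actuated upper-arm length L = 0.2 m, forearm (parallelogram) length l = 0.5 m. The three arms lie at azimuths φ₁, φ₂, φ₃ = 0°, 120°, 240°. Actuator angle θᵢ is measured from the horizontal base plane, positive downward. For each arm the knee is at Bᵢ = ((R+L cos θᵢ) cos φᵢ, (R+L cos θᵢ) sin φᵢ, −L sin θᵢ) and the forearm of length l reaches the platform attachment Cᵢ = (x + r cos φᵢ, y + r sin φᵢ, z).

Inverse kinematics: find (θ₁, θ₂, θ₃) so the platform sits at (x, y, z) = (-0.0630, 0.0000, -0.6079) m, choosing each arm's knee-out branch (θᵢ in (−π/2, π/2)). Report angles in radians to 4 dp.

θ₁ = 1.2219, θ₂ = 0.9599, θ₃ = 0.9599

rotate P by −φ1: (-0.0630, 0.0000, -0.6079)
  A=0.2030, B=-0.6079, C=(l²−L²−A²−y'²−z²)/(2L)=-0.5019
  γ=atan2(-0.6079,0.2030)=-1.2485;  ψ=arccos(-0.7831)=2.4704;  θ1=γ+ψ≈1.2219
rotate P by −φ2: (0.0315, 0.0546, -0.6079)
  A=0.1085, B=-0.6079, C=(l²−L²−A²−y'²−z²)/(2L)=-0.4357
  θ2 = atan2(B,A) + arccos(C/0.6175) = 0.9599
arm 3 (φ=240.0°): x'=0.0315, y'=-0.0546
  A cos θ + B sin θ = C:  0.1085·cos θ + -0.6079·sin θ = -0.4357
  θ3 = atan2(B,A) + arccos(C/0.6175) = 0.9599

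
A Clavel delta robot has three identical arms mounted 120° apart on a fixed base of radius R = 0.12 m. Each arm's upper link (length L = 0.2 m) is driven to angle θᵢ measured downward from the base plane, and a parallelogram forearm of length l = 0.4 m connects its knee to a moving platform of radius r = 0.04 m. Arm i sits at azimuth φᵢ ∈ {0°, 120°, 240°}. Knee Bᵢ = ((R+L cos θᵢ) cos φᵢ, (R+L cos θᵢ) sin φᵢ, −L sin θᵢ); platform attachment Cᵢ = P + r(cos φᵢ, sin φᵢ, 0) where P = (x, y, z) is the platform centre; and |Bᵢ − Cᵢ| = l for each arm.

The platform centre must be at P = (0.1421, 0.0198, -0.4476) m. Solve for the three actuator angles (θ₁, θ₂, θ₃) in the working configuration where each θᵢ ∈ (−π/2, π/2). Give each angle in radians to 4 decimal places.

θ₁ = 0.3492, θ₂ = 0.9600, θ₃ = 1.0474

φ1=0.0° → target in arm frame (0.1421, 0.0198)
  A cos θ + B sin θ = C:  -0.0621·cos θ + -0.4476·sin θ = -0.2115
  θ1 = atan2(B,A) + arccos(C/0.4519) = 0.3492
φ2=120.0° → target in arm frame (-0.0539, -0.1330)
  A=0.1339, B=-0.4476, C=(l²−L²−A²−y'²−z²)/(2L)=-0.2899
  √(A²+B²)=0.4672;  θ2 = -1.2801+2.2401 ≈ 0.9600
φ3=240.0° → target in arm frame (-0.0882, 0.1132)
  A=0.1682, B=-0.4476, C=(l²−L²−A²−y'²−z²)/(2L)=-0.3036
  √(A²+B²)=0.4782;  θ3 = -1.2113+2.2587 ≈ 1.0474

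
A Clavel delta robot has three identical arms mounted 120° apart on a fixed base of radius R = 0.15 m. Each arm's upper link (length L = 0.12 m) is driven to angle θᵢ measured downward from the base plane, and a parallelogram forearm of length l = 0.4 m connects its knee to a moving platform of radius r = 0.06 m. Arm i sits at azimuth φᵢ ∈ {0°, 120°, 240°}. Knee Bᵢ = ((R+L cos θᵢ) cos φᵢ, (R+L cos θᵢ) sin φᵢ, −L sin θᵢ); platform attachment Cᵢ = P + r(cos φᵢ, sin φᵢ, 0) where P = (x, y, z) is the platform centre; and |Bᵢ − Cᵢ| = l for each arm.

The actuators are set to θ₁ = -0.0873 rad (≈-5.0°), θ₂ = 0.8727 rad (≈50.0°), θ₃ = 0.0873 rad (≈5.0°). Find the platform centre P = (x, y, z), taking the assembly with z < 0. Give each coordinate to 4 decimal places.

arm 1 at φ=0.0°: e+L cos θ1 = 0.2095;  S1 = (0.2095, 0.0000, 0.0105)
arm 2 at φ=120.0°: e+L cos θ2 = 0.1671;  S2 = (-0.0836, 0.1447, -0.0919)
S3 = (0.2095·cos240.0°, 0.2095·sin240.0°, -0.0105) = (-0.1048, -0.1815, -0.0105)
subtract pairs → two planes through P
plane₁₂: -0.5862x+0.2895y+-0.2048z = -0.0076
Cramer: x(z) = 0.0070-0.2190z;  y(z) = -0.0122+0.2640z
sphere 1 gives Az²+Bz+C=0 with A=1.1176, B=0.0614, C=-0.1187;  B²−4AC=0.5345;  roots -0.3545, 0.2996;  negative root z = -0.3545
x = 0.0847, y = -0.1057

(0.0847, -0.1057, -0.3545)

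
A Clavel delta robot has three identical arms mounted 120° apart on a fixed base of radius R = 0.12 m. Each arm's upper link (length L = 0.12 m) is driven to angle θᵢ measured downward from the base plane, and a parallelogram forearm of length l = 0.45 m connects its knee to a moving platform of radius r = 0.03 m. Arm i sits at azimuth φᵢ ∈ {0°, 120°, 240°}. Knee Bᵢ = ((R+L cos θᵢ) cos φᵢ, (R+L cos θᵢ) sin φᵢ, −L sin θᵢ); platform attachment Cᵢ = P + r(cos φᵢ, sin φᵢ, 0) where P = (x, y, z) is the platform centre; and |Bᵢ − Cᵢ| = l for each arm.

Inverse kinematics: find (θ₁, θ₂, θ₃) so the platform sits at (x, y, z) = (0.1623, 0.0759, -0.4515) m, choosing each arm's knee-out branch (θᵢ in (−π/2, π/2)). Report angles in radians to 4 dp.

arm 1 (φ=0.0°): x'=0.1623, y'=0.0759
  e−x'=-0.0723;  (l²−L²−(e−x')²−y'²−z²)/2L = -0.1114
  θ1 = atan2(B,A) + arccos(C/0.4573) = 0.0874
φ2=120.0° → target in arm frame (-0.0154, -0.1785)
  e−x'=0.1054;  (l²−L²−(e−x')²−y'²−z²)/2L = -0.2447
  γ=atan2(-0.4515,0.1054)=-1.3414;  ψ=arccos(-0.5278)=2.1268;  θ2=γ+ψ≈0.7854
φ3=240.0° → target in arm frame (-0.1469, 0.1026)
  A=0.2369, B=-0.4515, C=(l²−L²−A²−y'²−z²)/(2L)=-0.3433
  θ3 = atan2(B,A) + arccos(C/0.5099) = 1.2219

θ₁ = 0.0874, θ₂ = 0.7854, θ₃ = 1.2219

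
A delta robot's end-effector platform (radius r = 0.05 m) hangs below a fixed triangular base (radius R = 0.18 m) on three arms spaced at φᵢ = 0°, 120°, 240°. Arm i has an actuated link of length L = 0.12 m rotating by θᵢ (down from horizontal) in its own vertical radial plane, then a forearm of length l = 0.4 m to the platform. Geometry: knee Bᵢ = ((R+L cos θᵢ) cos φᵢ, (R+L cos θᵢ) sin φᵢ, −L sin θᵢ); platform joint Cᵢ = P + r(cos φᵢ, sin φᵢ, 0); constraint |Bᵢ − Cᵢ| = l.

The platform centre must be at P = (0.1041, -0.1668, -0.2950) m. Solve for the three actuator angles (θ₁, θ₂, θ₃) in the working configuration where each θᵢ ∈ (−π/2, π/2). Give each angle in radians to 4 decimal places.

φ1=0.0° → target in arm frame (0.1041, -0.1668)
  e−x'=0.0259;  (l²−L²−(e−x')²−y'²−z²)/2L = 0.1253
  γ=atan2(-0.2950,0.0259)=-1.4832;  ψ=arccos(0.4233)=1.1338;  θ1=γ+ψ≈-0.3495
φ2=120.0° → target in arm frame (-0.1965, -0.0068)
  e−x'=0.3265;  (l²−L²−(e−x')²−y'²−z²)/2L = -0.2003
  γ=atan2(-0.2950,0.3265)=-0.7348;  ψ=arccos(-0.4552)=2.0434;  θ2=γ+ψ≈1.3087
rotate P by −φ3: (0.0924, 0.1736, -0.2950)
  A cos θ + B sin θ = C:  0.0376·cos θ + -0.2950·sin θ = 0.1127
  γ=atan2(-0.2950,0.0376)=-1.4440;  ψ=arccos(0.3789)=1.1822;  θ3=γ+ψ≈-0.2618

θ₁ = -0.3495, θ₂ = 1.3087, θ₃ = -0.2618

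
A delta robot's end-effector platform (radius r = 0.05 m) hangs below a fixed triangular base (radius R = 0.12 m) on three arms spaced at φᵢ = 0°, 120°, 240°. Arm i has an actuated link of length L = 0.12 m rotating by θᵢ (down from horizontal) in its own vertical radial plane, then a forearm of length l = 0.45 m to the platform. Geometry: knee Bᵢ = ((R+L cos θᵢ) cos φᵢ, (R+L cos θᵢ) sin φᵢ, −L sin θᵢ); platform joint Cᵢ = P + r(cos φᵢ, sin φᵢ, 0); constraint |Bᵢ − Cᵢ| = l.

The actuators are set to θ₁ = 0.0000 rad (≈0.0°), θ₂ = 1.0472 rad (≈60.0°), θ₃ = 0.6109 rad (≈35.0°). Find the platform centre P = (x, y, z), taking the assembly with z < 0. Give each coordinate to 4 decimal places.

φ1=0.0°: virtual centre (0.1900, 0.0000, 0.0000), radius l
φ2=120.0°: virtual centre (-0.0650, 0.1126, -0.1039), radius l
φ3=240.0°: virtual centre (-0.0841, -0.1457, -0.0688), radius l
subtract pairs → two planes through P
[-0.5100 0.2252 -0.2078]·P = -0.0084;  [-0.5483 -0.2915 -0.1377]·P = -0.0030
det = 0.2721;  x = 0.0115+-0.3366z,  y = -0.0112+0.1608z
sphere 1 gives Az²+Bz+C=0 with A=1.1391, B=0.1165, C=-0.1705;  B²−4AC=0.7905;  roots -0.4414, 0.3391;  negative root z = -0.4414
x = 0.1601, y = -0.0822

(0.1601, -0.0822, -0.4414)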